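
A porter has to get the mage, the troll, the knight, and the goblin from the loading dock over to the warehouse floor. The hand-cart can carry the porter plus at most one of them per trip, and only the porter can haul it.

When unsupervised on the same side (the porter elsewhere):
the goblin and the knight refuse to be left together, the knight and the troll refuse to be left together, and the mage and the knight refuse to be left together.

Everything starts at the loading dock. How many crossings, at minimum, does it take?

impossible

Following every safe sequence of crossings from the start, the most of the 4 that can be at the warehouse floor as the hand-cart arrives there on crossings 1, 3 is 1, 2 respectively; the best ever achieved is 2 of 4.
From crossing 5 on, no configuration arises that was not already reachable earlier: only 9 distinct safe configurations (who is on which side, and where the hand-cart is) can ever be reached, none of them has everyone across, and every continuation just revisits them. So no valid plan exists.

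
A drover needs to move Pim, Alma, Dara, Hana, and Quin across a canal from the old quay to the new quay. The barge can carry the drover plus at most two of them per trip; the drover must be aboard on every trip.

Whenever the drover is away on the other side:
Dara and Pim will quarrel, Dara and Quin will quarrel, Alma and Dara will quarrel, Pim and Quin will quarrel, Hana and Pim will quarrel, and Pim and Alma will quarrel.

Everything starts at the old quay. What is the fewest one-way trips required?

Counting alone: the drover can take at most 2 across per trip to the new quay, so moving all 5 needs at least 3 loaded trips out, with a return between consecutive ones — at least 5 crossings.
The safety rule pushes this higher. Following every safe sequence of crossings, the most of the 5 that can be at the new quay as the barge arrives there on crossing 5 is 4 — never all 5.
So no plan with fewer than 7 crossings exists, and this one achieves 7:
1. Drover goes to the new quay with Dara and Pim.  [the old quay: Alma, Hana, Quin | the new quay: Dara, Pim]
2. Drover goes back to the old quay with Pim.  [the old quay: Alma, Hana, Pim, Quin | the new quay: Dara]
3. Drover goes to the new quay with Hana and Pim.  [the old quay: Alma, Quin | the new quay: Dara, Hana, Pim]
4. Drover goes back to the old quay with Pim.  [the old quay: Alma, Pim, Quin | the new quay: Dara, Hana]
5. Drover goes to the new quay with Alma and Quin.  [the old quay: Pim | the new quay: Alma, Dara, Hana, Quin]
6. Drover goes back to the old quay with Dara.  [the old quay: Dara, Pim | the new quay: Alma, Hana, Quin]
7. Drover goes to the new quay with Dara and Pim.  [the old quay: — | the new quay: Alma, Dara, Hana, Pim, Quin]

7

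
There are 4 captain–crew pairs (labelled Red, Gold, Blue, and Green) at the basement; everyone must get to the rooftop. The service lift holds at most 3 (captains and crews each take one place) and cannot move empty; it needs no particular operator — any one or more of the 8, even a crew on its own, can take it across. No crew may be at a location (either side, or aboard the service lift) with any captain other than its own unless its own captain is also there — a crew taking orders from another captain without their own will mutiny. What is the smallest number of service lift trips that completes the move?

Counting alone: each trip to the rooftop takes at most 3 across and each return brings at least 1 back, so after t trips out (and t−1 returns) at most 3t − (t−1) of the 8 are across; that first reaches 8 at t = 4, so at least 7 crossings are needed.
The safety rule pushes this higher. Following every safe sequence of crossings, the most of the 8 that can be at the rooftop as the service lift arrives there on crossing 7 is 7 — never all 8.
So no plan with fewer than 9 crossings exists, and this one achieves 9:
1. captain Red and crew Red cross → the rooftop.
2. captain Red crosses ← the basement.
3. captain Gold, captain Red, and crew Gold cross → the rooftop.
4. captain Red and crew Red cross ← the basement.
5. captain Blue, captain Green, and captain Red cross → the rooftop.
6. crew Gold crosses ← the basement.
7. crew Gold and crew Red cross → the rooftop.
8. crew Red crosses ← the basement.
9. crew Blue, crew Green, and crew Red cross → the rooftop.

9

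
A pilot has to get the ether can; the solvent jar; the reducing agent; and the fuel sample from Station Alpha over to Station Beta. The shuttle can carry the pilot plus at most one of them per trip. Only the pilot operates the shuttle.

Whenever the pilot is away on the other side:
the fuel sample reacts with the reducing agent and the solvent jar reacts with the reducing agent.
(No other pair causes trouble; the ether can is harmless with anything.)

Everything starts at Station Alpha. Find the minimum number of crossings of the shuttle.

9

Counting alone: the pilot can take at most 1 across per trip to Station Beta, so moving all 4 needs at least 4 loaded trips out, with a return between consecutive ones — at least 7 crossings.
The safety rule pushes this higher. Following every safe sequence of crossings, the most of the 4 that can be at Station Beta as the shuttle arrives there on crossing 7 is 3 — never all 4.
So no plan with fewer than 9 crossings exists, and this one achieves 9:
1. Pilot goes to Station Beta with the reducing agent.
2. Pilot goes back to Station Alpha alone.
3. Pilot goes to Station Beta with the ether can.
4. Pilot goes back to Station Alpha alone.
5. Pilot goes to Station Beta with the solvent jar.
6. Pilot goes back to Station Alpha with the reducing agent.
7. Pilot goes to Station Beta with the fuel sample.
8. Pilot goes back to Station Alpha alone.
9. Pilot goes to Station Beta with the reducing agent.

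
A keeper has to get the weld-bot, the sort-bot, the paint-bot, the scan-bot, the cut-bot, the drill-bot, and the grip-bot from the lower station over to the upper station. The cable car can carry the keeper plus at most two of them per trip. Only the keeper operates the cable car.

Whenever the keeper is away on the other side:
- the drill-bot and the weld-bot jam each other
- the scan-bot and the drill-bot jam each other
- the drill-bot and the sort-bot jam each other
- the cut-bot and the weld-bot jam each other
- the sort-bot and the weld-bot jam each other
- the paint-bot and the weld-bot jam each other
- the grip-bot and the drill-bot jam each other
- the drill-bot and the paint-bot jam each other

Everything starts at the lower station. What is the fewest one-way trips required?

11

Counting alone: the keeper can take at most 2 across per trip to the upper station, so moving all 7 needs at least 4 loaded trips out, with a return between consecutive ones — at least 7 crossings.
The safety rule pushes this higher. Following every safe sequence of crossings, the most of the 7 that can be at the upper station as the cable car arrives there on crossings 7, 9 is 5, 6 respectively — never all 7.
So no plan with fewer than 11 crossings exists, and this one achieves 11:
1. Keeper goes to the upper station with the drill-bot and the weld-bot.
2. Keeper goes back to the lower station with the weld-bot.
3. Keeper goes to the upper station with the scan-bot and the weld-bot.
4. Keeper goes back to the lower station with the drill-bot.
5. Keeper goes to the upper station with the drill-bot and the grip-bot.
6. Keeper goes back to the lower station with the drill-bot.
7. Keeper goes to the upper station with the paint-bot and the sort-bot.
8. Keeper goes back to the lower station with the weld-bot.
9. Keeper goes to the upper station with the cut-bot and the weld-bot.
10. Keeper goes back to the lower station with the weld-bot.
11. Keeper goes to the upper station with the drill-bot and the weld-bot.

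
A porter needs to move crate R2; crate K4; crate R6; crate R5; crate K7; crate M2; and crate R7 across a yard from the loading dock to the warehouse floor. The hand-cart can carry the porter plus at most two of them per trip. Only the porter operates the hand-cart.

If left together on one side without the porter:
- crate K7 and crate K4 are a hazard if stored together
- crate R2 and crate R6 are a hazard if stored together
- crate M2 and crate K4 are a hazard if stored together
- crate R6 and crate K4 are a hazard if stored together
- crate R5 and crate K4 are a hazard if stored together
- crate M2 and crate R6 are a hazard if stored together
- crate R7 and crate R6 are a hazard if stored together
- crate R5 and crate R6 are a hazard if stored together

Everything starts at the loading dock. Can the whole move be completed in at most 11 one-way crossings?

Yes

Yes — this plan uses 11 crossings (≤ 11):
1. Porter goes to the warehouse floor with crate K4 and crate R6.  [the loading dock: crate K7, crate M2, crate R2, crate R5, crate R7 | the warehouse floor: crate K4, crate R6]
2. Porter goes back to the loading dock with crate K4.  [the loading dock: crate K4, crate K7, crate M2, crate R2, crate R5, crate R7 | the warehouse floor: crate R6]
3. Porter goes to the warehouse floor with crate K4 and crate R2.  [the loading dock: crate K7, crate M2, crate R5, crate R7 | the warehouse floor: crate K4, crate R2, crate R6]
4. Porter goes back to the loading dock with crate R6.  [the loading dock: crate K7, crate M2, crate R5, crate R6, crate R7 | the warehouse floor: crate K4, crate R2]
5. Porter goes to the warehouse floor with crate R6 and crate R7.  [the loading dock: crate K7, crate M2, crate R5 | the warehouse floor: crate K4, crate R2, crate R6, crate R7]
6. Porter goes back to the loading dock with crate R6.  [the loading dock: crate K7, crate M2, crate R5, crate R6 | the warehouse floor: crate K4, crate R2, crate R7]
7. Porter goes to the warehouse floor with crate M2 and crate R5.  [the loading dock: crate K7, crate R6 | the warehouse floor: crate K4, crate M2, crate R2, crate R5, crate R7]
8. Porter goes back to the loading dock with crate K4.  [the loading dock: crate K4, crate K7, crate R6 | the warehouse floor: crate M2, crate R2, crate R5, crate R7]
9. Porter goes to the warehouse floor with crate K4 and crate K7.  [the loading dock: crate R6 | the warehouse floor: crate K4, crate K7, crate M2, crate R2, crate R5, crate R7]
10. Porter goes back to the loading dock with crate K4.  [the loading dock: crate K4, crate R6 | the warehouse floor: crate K7, crate M2, crate R2, crate R5, crate R7]
11. Porter goes to the warehouse floor with crate K4 and crate R6.  [the loading dock: — | the warehouse floor: crate K4, crate K7, crate M2, crate R2, crate R5, crate R6, crate R7]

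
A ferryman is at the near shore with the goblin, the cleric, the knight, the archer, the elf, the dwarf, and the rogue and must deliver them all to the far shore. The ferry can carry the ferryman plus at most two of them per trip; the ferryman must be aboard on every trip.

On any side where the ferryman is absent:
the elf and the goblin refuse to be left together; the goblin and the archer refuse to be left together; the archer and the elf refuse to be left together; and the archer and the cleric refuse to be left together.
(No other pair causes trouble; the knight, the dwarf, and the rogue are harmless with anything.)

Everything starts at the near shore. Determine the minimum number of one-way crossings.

11

Counting alone: the ferryman can take at most 2 across per trip to the far shore, so moving all 7 needs at least 4 loaded trips out, with a return between consecutive ones — at least 7 crossings.
The safety rule pushes this higher. Following every safe sequence of crossings, the most of the 7 that can be at the far shore as the ferry arrives there on crossings 7, 9 is 5, 6 respectively — never all 7.
So no plan with fewer than 11 crossings exists, and this one achieves 11:
1. Ferryman goes to the far shore with the archer and the goblin.
2. Ferryman goes back to the near shore with the goblin.
3. Ferryman goes to the far shore with the cleric and the goblin.
4. Ferryman goes back to the near shore with the archer.
5. Ferryman goes to the far shore with the archer and the knight.
6. Ferryman goes back to the near shore with the archer.
7. Ferryman goes to the far shore with the archer and the dwarf.
8. Ferryman goes back to the near shore with the archer.
9. Ferryman goes to the far shore with the archer and the rogue.
10. Ferryman goes back to the near shore with the archer.
11. Ferryman goes to the far shore with the archer and the elf.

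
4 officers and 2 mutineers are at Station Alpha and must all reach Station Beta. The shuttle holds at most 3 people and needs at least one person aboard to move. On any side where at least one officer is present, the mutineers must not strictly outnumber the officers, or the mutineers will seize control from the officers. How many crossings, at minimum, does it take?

5

Counting alone: each trip to Station Beta takes at most 3 across and each return brings at least 1 back, so after t trips out (and t−1 returns) at most 3t − (t−1) of the 6 are across; that first reaches 6 at t = 3, so at least 5 crossings are needed.
The plan below uses exactly 5 crossings, so it is optimal:
1. 2 mutineers → Station Beta.  (Station Alpha: 4O 0M; Station Beta: 0O 2M)
2. 1 mutineer ← Station Alpha.  (Station Alpha: 4O 1M; Station Beta: 0O 1M)
3. 2 officers and 1 mutineer → Station Beta.  (Station Alpha: 2O 0M; Station Beta: 2O 2M)
4. 1 mutineer ← Station Alpha.  (Station Alpha: 2O 1M; Station Beta: 2O 1M)
5. 2 officers and 1 mutineer → Station Beta.  (Station Alpha: 0O 0M; Station Beta: 4O 2M)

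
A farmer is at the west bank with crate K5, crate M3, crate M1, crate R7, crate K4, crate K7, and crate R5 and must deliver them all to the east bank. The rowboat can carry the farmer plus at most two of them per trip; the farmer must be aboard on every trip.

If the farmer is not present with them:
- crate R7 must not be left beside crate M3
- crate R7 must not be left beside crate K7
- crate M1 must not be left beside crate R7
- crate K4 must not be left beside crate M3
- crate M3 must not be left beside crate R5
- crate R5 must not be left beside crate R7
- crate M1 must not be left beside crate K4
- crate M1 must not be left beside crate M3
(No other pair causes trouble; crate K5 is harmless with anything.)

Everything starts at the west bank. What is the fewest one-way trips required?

Whatever the first load, the items left behind include a forbidden pair without the farmer. No opening move is safe, so no plan exists.

impossible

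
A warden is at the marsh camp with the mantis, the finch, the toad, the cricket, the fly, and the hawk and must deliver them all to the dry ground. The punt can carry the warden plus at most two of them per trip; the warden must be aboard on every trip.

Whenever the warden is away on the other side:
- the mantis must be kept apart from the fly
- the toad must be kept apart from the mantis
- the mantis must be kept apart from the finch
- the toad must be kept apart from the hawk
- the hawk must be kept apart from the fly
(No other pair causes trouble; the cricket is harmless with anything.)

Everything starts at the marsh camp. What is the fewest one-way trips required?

7

Counting alone: the warden can take at most 2 across per trip to the dry ground, so moving all 6 needs at least 3 loaded trips out, with a return between consecutive ones — at least 5 crossings.
The safety rule pushes this higher. Following every safe sequence of crossings, the most of the 6 that can be at the dry ground as the punt arrives there on crossing 5 is 5 — never all 6.
So no plan with fewer than 7 crossings exists, and this one achieves 7:
1. Warden goes to the dry ground with the hawk and the mantis.  [the marsh camp: the cricket, the finch, the fly, the toad | the dry ground: the hawk, the mantis]
2. Warden goes back to the marsh camp alone.  [the marsh camp: the cricket, the finch, the fly, the toad | the dry ground: the hawk, the mantis]
3. Warden goes to the dry ground with the finch and the toad.  [the marsh camp: the cricket, the fly | the dry ground: the finch, the hawk, the mantis, the toad]
4. Warden goes back to the marsh camp with the hawk and the mantis.  [the marsh camp: the cricket, the fly, the hawk, the mantis | the dry ground: the finch, the toad]
5. Warden goes to the dry ground with the cricket and the fly.  [the marsh camp: the hawk, the mantis | the dry ground: the cricket, the finch, the fly, the toad]
6. Warden goes back to the marsh camp alone.  [the marsh camp: the hawk, the mantis | the dry ground: the cricket, the finch, the fly, the toad]
7. Warden goes to the dry ground with the hawk and the mantis.  [the marsh camp: — | the dry ground: the cricket, the finch, the fly, the hawk, the mantis, the toad]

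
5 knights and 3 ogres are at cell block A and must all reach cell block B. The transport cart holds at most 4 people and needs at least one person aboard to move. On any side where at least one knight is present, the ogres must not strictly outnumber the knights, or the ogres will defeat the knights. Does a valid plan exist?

Yes

1. 2 ogres → cell block B.  (cell block A: 5K 1O; cell block B: 0K 2O)
2. 1 ogre ← cell block A.  (cell block A: 5K 2O; cell block B: 0K 1O)
3. 3 knights and 1 ogre → cell block B.  (cell block A: 2K 1O; cell block B: 3K 2O)
4. 1 ogre ← cell block A.  (cell block A: 2K 2O; cell block B: 3K 1O)
5. 2 knights and 2 ogres → cell block B.  (cell block A: 0K 0O; cell block B: 5K 3O)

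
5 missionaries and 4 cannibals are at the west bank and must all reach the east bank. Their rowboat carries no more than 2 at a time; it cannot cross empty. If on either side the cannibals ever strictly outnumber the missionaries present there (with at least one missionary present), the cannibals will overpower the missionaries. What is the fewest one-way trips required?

Counting alone: each trip to the east bank takes at most 2 across and each return brings at least 1 back, so after t trips out (and t−1 returns) at most 2t − (t−1) of the 9 are across; that first reaches 9 at t = 8, so at least 15 crossings are needed.
The plan below uses exactly 15 crossings, so it is optimal:
1. 2 cannibals → the east bank.  (the west bank: 5M 2C; the east bank: 0M 2C)
2. 1 cannibal ← the west bank.  (the west bank: 5M 3C; the east bank: 0M 1C)
3. 2 cannibals → the east bank.  (the west bank: 5M 1C; the east bank: 0M 3C)
4. 1 cannibal ← the west bank.  (the west bank: 5M 2C; the east bank: 0M 2C)
5. 2 missionaries → the east bank.  (the west bank: 3M 2C; the east bank: 2M 2C)
6. 1 cannibal ← the west bank.  (the west bank: 3M 3C; the east bank: 2M 1C)
7. 1 missionary and 1 cannibal → the east bank.  (the west bank: 2M 2C; the east bank: 3M 2C)
8. 1 missionary ← the west bank.  (the west bank: 3M 2C; the east bank: 2M 2C)
9. 1 missionary and 1 cannibal → the east bank.  (the west bank: 2M 1C; the east bank: 3M 3C)
10. 1 cannibal ← the west bank.  (the west bank: 2M 2C; the east bank: 3M 2C)
11. 1 missionary and 1 cannibal → the east bank.  (the west bank: 1M 1C; the east bank: 4M 3C)
12. 1 missionary ← the west bank.  (the west bank: 2M 1C; the east bank: 3M 3C)
13. 1 missionary and 1 cannibal → the east bank.  (the west bank: 1M 0C; the east bank: 4M 4C)
14. 1 cannibal ← the west bank.  (the west bank: 1M 1C; the east bank: 4M 3C)
15. 1 missionary and 1 cannibal → the east bank.  (the west bank: 0M 0C; the east bank: 5M 4C)

15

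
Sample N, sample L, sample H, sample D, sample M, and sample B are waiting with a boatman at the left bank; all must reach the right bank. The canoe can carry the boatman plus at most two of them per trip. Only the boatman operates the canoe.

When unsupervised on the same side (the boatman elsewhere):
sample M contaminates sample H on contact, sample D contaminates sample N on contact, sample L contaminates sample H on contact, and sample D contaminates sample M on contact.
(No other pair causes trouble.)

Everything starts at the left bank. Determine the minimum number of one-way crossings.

Counting alone: the boatman can take at most 2 across per trip to the right bank, so moving all 6 needs at least 3 loaded trips out, with a return between consecutive ones — at least 5 crossings.
The safety rule pushes this higher. Following every safe sequence of crossings, the most of the 6 that can be at the right bank as the canoe arrives there on crossing 5 is 5 — never all 6.
So no plan with fewer than 7 crossings exists, and this one achieves 7:
1. Boatman goes to the right bank with sample D and sample H.
2. Boatman goes back to the left bank alone.
3. Boatman goes to the right bank with sample L and sample N.
4. Boatman goes back to the left bank with sample D and sample H.
5. Boatman goes to the right bank with sample B and sample M.
6. Boatman goes back to the left bank alone.
7. Boatman goes to the right bank with sample D and sample H.

7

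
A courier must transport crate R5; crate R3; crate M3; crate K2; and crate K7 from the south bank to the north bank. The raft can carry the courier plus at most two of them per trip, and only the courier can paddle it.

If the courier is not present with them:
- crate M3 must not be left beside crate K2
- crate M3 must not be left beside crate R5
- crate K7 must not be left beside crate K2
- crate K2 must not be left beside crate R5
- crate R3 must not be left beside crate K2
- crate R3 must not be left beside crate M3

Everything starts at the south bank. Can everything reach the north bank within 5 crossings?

No

Counting alone: the courier can take at most 2 across per trip to the north bank, so moving all 5 needs at least 3 loaded trips out, with a return between consecutive ones — at least 5 crossings.
The safety rule pushes this higher. Following every safe sequence of crossings, the most of the 5 that can be at the north bank as the raft arrives there on crossing 5 is 4 — never all 5.
So the move cannot be finished within 5 crossings. (The shortest complete plan takes 7:)
1. Courier goes to the north bank with crate K2 and crate M3.  [the south bank: crate K7, crate R3, crate R5 | the north bank: crate K2, crate M3]
2. Courier goes back to the south bank with crate M3.  [the south bank: crate K7, crate M3, crate R3, crate R5 | the north bank: crate K2]
3. Courier goes to the north bank with crate R3 and crate R5.  [the south bank: crate K7, crate M3 | the north bank: crate K2, crate R3, crate R5]
4. Courier goes back to the south bank with crate K2.  [the south bank: crate K2, crate K7, crate M3 | the north bank: crate R3, crate R5]
5. Courier goes to the north bank with crate K7 and crate M3.  [the south bank: crate K2 | the north bank: crate K7, crate M3, crate R3, crate R5]
6. Courier goes back to the south bank with crate M3.  [the south bank: crate K2, crate M3 | the north bank: crate K7, crate R3, crate R5]
7. Courier goes to the north bank with crate K2 and crate M3.  [the south bank: — | the north bank: crate K2, crate K7, crate M3, crate R3, crate R5]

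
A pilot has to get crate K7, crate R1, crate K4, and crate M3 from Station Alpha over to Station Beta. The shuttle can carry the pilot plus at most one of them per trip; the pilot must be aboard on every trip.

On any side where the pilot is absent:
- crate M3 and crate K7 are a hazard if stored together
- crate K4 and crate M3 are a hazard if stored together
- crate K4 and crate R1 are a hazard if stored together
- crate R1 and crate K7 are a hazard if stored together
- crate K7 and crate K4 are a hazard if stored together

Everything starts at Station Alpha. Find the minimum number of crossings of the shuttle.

Whatever the first load, the items left behind include a forbidden pair without the pilot. No opening move is safe, so no plan exists.

impossible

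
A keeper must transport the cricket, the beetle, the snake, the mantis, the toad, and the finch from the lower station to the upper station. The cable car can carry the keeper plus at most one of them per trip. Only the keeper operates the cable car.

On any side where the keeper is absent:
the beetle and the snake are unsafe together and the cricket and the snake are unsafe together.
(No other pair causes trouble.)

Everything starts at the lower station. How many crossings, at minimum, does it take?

13

Counting alone: the keeper can take at most 1 across per trip to the upper station, so moving all 6 needs at least 6 loaded trips out, with a return between consecutive ones — at least 11 crossings.
The safety rule pushes this higher. Following every safe sequence of crossings, the most of the 6 that can be at the upper station as the cable car arrives there on crossing 11 is 5 — never all 6.
So no plan with fewer than 13 crossings exists, and this one achieves 13:
1. Keeper goes to the upper station with the snake.
2. Keeper goes back to the lower station alone.
3. Keeper goes to the upper station with the cricket.
4. Keeper goes back to the lower station with the snake.
5. Keeper goes to the upper station with the beetle.
6. Keeper goes back to the lower station alone.
7. Keeper goes to the upper station with the mantis.
8. Keeper goes back to the lower station alone.
9. Keeper goes to the upper station with the toad.
10. Keeper goes back to the lower station alone.
11. Keeper goes to the upper station with the finch.
12. Keeper goes back to the lower station alone.
13. Keeper goes to the upper station with the snake.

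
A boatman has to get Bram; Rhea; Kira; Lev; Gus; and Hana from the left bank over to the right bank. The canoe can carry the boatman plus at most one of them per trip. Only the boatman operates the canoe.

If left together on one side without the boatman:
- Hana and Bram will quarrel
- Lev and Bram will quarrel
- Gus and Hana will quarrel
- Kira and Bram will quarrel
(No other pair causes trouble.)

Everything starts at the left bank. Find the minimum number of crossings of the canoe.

Whatever the first load, the items left behind include a forbidden pair without the boatman. No opening move is safe, so no plan exists.

impossible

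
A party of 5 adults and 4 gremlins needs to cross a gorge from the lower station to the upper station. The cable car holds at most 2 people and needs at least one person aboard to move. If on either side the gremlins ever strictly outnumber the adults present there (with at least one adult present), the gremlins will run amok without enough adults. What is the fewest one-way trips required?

Counting alone: each trip to the upper station takes at most 2 across and each return brings at least 1 back, so after t trips out (and t−1 returns) at most 2t − (t−1) of the 9 are across; that first reaches 9 at t = 8, so at least 15 crossings are needed.
The plan below uses exactly 15 crossings, so it is optimal:
1. 2 gremlins → the upper station.  (the lower station: 5A 2G; the upper station: 0A 2G)
2. 1 gremlin ← the lower station.  (the lower station: 5A 3G; the upper station: 0A 1G)
3. 2 gremlins → the upper station.  (the lower station: 5A 1G; the upper station: 0A 3G)
4. 1 gremlin ← the lower station.  (the lower station: 5A 2G; the upper station: 0A 2G)
5. 2 adults → the upper station.  (the lower station: 3A 2G; the upper station: 2A 2G)
6. 1 gremlin ← the lower station.  (the lower station: 3A 3G; the upper station: 2A 1G)
7. 1 adult and 1 gremlin → the upper station.  (the lower station: 2A 2G; the upper station: 3A 2G)
8. 1 adult ← the lower station.  (the lower station: 3A 2G; the upper station: 2A 2G)
9. 1 adult and 1 gremlin → the upper station.  (the lower station: 2A 1G; the upper station: 3A 3G)
10. 1 gremlin ← the lower station.  (the lower station: 2A 2G; the upper station: 3A 2G)
11. 1 adult and 1 gremlin → the upper station.  (the lower station: 1A 1G; the upper station: 4A 3G)
12. 1 adult ← the lower station.  (the lower station: 2A 1G; the upper station: 3A 3G)
13. 1 adult and 1 gremlin → the upper station.  (the lower station: 1A 0G; the upper station: 4A 4G)
14. 1 gremlin ← the lower station.  (the lower station: 1A 1G; the upper station: 4A 3G)
15. 1 adult and 1 gremlin → the upper station.  (the lower station: 0A 0G; the upper station: 5A 4G)

15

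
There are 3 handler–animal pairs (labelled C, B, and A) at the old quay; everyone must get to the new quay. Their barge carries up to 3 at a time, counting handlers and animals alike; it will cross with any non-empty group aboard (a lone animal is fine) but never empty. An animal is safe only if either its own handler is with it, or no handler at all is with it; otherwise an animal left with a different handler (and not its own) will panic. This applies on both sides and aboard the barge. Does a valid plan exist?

Yes

1. animal C and handler C cross → the new quay.
2. handler C crosses ← the old quay.
3. handler A, handler B, and handler C cross → the new quay.
4. animal C crosses ← the old quay.
5. animal A, animal B, and animal C cross → the new quay.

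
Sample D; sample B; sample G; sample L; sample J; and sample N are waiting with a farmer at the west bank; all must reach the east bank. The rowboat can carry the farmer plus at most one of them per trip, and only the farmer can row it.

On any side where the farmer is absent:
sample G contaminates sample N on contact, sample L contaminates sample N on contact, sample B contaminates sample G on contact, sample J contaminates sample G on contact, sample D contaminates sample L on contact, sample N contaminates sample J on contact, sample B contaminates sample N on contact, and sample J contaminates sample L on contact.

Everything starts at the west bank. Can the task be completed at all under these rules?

Whatever the first load, the items left behind include a forbidden pair without the farmer. No opening move is safe, so no plan exists.

No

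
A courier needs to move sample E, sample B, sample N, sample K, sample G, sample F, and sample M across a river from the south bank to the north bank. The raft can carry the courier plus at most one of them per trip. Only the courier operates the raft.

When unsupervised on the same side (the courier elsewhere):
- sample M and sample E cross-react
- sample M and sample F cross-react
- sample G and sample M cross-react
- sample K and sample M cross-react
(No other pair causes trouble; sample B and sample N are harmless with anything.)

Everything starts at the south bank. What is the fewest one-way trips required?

impossible

Following every safe sequence of crossings from the start, the most of the 7 that can be at the north bank as the raft arrives there on crossings 1, 3, 5, 7 is 1, 2, 3, 4 respectively; the best ever achieved is 4 of 7.
From crossing 9 on, no configuration arises that was not already reachable earlier: only 44 distinct safe configurations (who is on which side, and where the raft is) can ever be reached, none of them has everyone across, and every continuation just revisits them. So no valid plan exists.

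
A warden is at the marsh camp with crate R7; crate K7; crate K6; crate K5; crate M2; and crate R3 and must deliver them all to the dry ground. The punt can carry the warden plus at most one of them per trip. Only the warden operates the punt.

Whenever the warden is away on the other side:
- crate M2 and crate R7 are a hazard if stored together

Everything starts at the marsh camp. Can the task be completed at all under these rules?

Yes

1. Warden goes to the dry ground with crate R7.  [the marsh camp: crate K5, crate K6, crate K7, crate M2, crate R3 | the dry ground: crate R7]
2. Warden goes back to the marsh camp alone.  [the marsh camp: crate K5, crate K6, crate K7, crate M2, crate R3 | the dry ground: crate R7]
3. Warden goes to the dry ground with crate K7.  [the marsh camp: crate K5, crate K6, crate M2, crate R3 | the dry ground: crate K7, crate R7]
4. Warden goes back to the marsh camp alone.  [the marsh camp: crate K5, crate K6, crate M2, crate R3 | the dry ground: crate K7, crate R7]
5. Warden goes to the dry ground with crate K6.  [the marsh camp: crate K5, crate M2, crate R3 | the dry ground: crate K6, crate K7, crate R7]
6. Warden goes back to the marsh camp alone.  [the marsh camp: crate K5, crate M2, crate R3 | the dry ground: crate K6, crate K7, crate R7]
7. Warden goes to the dry ground with crate K5.  [the marsh camp: crate M2, crate R3 | the dry ground: crate K5, crate K6, crate K7, crate R7]
8. Warden goes back to the marsh camp alone.  [the marsh camp: crate M2, crate R3 | the dry ground: crate K5, crate K6, crate K7, crate R7]
9. Warden goes to the dry ground with crate R3.  [the marsh camp: crate M2 | the dry ground: crate K5, crate K6, crate K7, crate R3, crate R7]
10. Warden goes back to the marsh camp alone.  [the marsh camp: crate M2 | the dry ground: crate K5, crate K6, crate K7, crate R3, crate R7]
11. Warden goes to the dry ground with crate M2.  [the marsh camp: — | the dry ground: crate K5, crate K6, crate K7, crate M2, crate R3, crate R7]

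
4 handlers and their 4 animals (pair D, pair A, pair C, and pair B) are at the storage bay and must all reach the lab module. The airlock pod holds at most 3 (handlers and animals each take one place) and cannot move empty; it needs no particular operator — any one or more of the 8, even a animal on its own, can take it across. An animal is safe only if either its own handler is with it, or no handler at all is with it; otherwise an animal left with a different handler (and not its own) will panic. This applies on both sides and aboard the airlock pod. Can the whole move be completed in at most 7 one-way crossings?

Counting alone: each trip to the lab module takes at most 3 across and each return brings at least 1 back, so after t trips out (and t−1 returns) at most 3t − (t−1) of the 8 are across; that first reaches 8 at t = 4, so at least 7 crossings are needed.
The safety rule pushes this higher. Following every safe sequence of crossings, the most of the 8 that can be at the lab module as the airlock pod arrives there on crossing 7 is 7 — never all 8.
So the move cannot be finished within 7 crossings. (The shortest complete plan takes 9:)
1. animal D and handler D cross → the lab module.
2. handler D crosses ← the storage bay.
3. animal A, handler A, and handler D cross → the lab module.
4. animal D and handler D cross ← the storage bay.
5. handler B, handler C, and handler D cross → the lab module.
6. animal A crosses ← the storage bay.
7. animal A and animal D cross → the lab module.
8. animal D crosses ← the storage bay.
9. animal B, animal C, and animal D cross → the lab module.

No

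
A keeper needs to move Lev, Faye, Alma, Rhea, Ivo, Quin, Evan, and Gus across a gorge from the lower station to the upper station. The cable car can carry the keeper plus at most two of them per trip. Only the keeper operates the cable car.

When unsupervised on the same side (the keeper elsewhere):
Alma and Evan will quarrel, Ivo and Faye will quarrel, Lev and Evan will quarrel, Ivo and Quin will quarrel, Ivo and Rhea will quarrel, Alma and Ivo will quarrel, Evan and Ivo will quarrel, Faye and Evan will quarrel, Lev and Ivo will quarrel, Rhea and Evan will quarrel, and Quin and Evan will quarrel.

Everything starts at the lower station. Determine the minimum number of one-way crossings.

Following every safe sequence of crossings from the start, the most of the 8 that can be at the upper station as the cable car arrives there on crossings 1, 3, 5 is 2, 3, 4 respectively; the best ever achieved is 4 of 8.
From crossing 7 on, no configuration arises that was not already reachable earlier: only 28 distinct safe configurations (who is on which side, and where the cable car is) can ever be reached, none of them has everyone across, and every continuation just revisits them. So no valid plan exists.

impossible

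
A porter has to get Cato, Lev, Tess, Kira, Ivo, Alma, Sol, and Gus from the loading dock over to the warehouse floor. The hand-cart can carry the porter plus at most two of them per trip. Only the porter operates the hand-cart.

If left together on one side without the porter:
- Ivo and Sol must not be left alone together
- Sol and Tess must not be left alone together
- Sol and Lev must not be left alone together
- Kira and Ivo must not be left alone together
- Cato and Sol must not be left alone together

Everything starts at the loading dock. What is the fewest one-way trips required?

9

Counting alone: the porter can take at most 2 across per trip to the warehouse floor, so moving all 8 needs at least 4 loaded trips out, with a return between consecutive ones — at least 7 crossings.
The safety rule pushes this higher. Following every safe sequence of crossings, the most of the 8 that can be at the warehouse floor as the hand-cart arrives there on crossing 7 is 7 — never all 8.
So no plan with fewer than 9 crossings exists, and this one achieves 9:
1. Porter goes to the warehouse floor with Kira and Sol.  [the loading dock: Alma, Cato, Gus, Ivo, Lev, Tess | the warehouse floor: Kira, Sol]
2. Porter goes back to the loading dock alone.  [the loading dock: Alma, Cato, Gus, Ivo, Lev, Tess | the warehouse floor: Kira, Sol]
3. Porter goes to the warehouse floor with Cato and Lev.  [the loading dock: Alma, Gus, Ivo, Tess | the warehouse floor: Cato, Kira, Lev, Sol]
4. Porter goes back to the loading dock with Sol.  [the loading dock: Alma, Gus, Ivo, Sol, Tess | the warehouse floor: Cato, Kira, Lev]
5. Porter goes to the warehouse floor with Ivo and Tess.  [the loading dock: Alma, Gus, Sol | the warehouse floor: Cato, Ivo, Kira, Lev, Tess]
6. Porter goes back to the loading dock with Kira.  [the loading dock: Alma, Gus, Kira, Sol | the warehouse floor: Cato, Ivo, Lev, Tess]
7. Porter goes to the warehouse floor with Alma and Gus.  [the loading dock: Kira, Sol | the warehouse floor: Alma, Cato, Gus, Ivo, Lev, Tess]
8. Porter goes back to the loading dock alone.  [the loading dock: Kira, Sol | the warehouse floor: Alma, Cato, Gus, Ivo, Lev, Tess]
9. Porter goes to the warehouse floor with Kira and Sol.  [the loading dock: — | the warehouse floor: Alma, Cato, Gus, Ivo, Kira, Lev, Sol, Tess]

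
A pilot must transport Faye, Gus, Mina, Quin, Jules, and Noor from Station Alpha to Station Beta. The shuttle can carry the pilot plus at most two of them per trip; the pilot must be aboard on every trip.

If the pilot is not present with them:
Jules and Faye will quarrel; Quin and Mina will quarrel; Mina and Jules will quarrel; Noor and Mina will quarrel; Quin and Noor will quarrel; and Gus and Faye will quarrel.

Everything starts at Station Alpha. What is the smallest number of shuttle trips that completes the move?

impossible

Whatever the first load, the items left behind include a forbidden pair without the pilot. No opening move is safe, so no plan exists.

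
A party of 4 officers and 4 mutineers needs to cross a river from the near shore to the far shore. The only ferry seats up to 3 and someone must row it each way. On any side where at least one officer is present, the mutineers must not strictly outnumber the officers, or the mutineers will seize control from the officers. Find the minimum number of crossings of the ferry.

Counting alone: each trip to the far shore takes at most 3 across and each return brings at least 1 back, so after t trips out (and t−1 returns) at most 3t − (t−1) of the 8 are across; that first reaches 8 at t = 4, so at least 7 crossings are needed.
The safety rule pushes this higher. Following every safe sequence of crossings, the most of the 8 that can be at the far shore as the ferry arrives there on crossing 7 is 7 — never all 8.
So no plan with fewer than 9 crossings exists, and this one achieves 9:
1. 2 mutineers → the far shore.  (the near shore: 4O 2M; the far shore: 0O 2M)
2. 1 mutineer ← the near shore.  (the near shore: 4O 3M; the far shore: 0O 1M)
3. 3 mutineers → the far shore.  (the near shore: 4O 0M; the far shore: 0O 4M)
4. 1 mutineer ← the near shore.  (the near shore: 4O 1M; the far shore: 0O 3M)
5. 3 officers → the far shore.  (the near shore: 1O 1M; the far shore: 3O 3M)
6. 1 officer and 1 mutineer ← the near shore.  (the near shore: 2O 2M; the far shore: 2O 2M)
7. 2 officers → the far shore.  (the near shore: 0O 2M; the far shore: 4O 2M)
8. 1 mutineer ← the near shore.  (the near shore: 0O 3M; the far shore: 4O 1M)
9. 3 mutineers → the far shore.  (the near shore: 0O 0M; the far shore: 4O 4M)

9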